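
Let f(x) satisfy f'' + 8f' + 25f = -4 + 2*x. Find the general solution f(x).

Characteristic equation r² + 8r + 25 = 0 has discriminant (8)² - 4·(25) = -36 < 0, so r = -4 ± 3i.
Hence f_h = C1*cos(3*x)*exp(-4*x) + C2*exp(-4*x)*sin(3*x).
For the particular solution try f_p = A0 + A1*x. Substituting and matching coefficients of each power of x gives A0 = -116/625, A1 = 2/25, so f_p = -116/625 + 2*x/25.

f = -116/625 + 2*x/25 + C1*cos(3*x)*exp(-4*x) + C2*exp(-4*x)*sin(3*x)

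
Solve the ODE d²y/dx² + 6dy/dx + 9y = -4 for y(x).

Characteristic equation r² + 6r + 9 = 0 has discriminant (6)² - 4·(9) = 0, so r = -3 is a repeated root.
Hence y_h = (C1 + C2*x)*exp(-3*x).
For the particular solution try y_p = A0. Substituting and matching coefficients of each power of x gives A0 = -4/9, so y_p = -4/9.

y = -4/9 + C1*exp(-3*x) + C2*x*exp(-3*x)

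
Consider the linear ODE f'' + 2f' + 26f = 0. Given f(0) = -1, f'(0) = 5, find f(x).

Characteristic equation r² + 2r + 26 = 0 has discriminant (2)² - 4·(26) = -100 < 0, so r = -1 ± 5i.
Hence f_h = C1*cos(5*x)*exp(-x) + C2*exp(-x)*sin(5*x).
Apply the initial conditions: f(0) = C1 = -1 and f'(0) = -C1 + 5*C2 = 5. Solving gives C1 = -1, C2 = 4/5.

f = -cos(5*x)*exp(-x) + 4*exp(-x)*sin(5*x)/5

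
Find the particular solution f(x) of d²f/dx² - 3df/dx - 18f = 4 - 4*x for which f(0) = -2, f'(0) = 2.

Characteristic equation r² - 3r - 18 = 0 factors as (r - 6)(r + 3) = 0, so r = 6, -3.
Hence f_h = C1*exp(6*x) + C2*exp(-3*x).
For the particular solution try f_p = A0 + A1*x. Substituting and matching coefficients of each power of x gives A0 = -7/27, A1 = 2/9, so f_p = -7/27 + 2*x/9.
General solution: f = -7/27 + 2*x/9 + C1*exp(6*x) + C2*exp(-3*x).
Apply the initial conditions: f(0) = -7/27 + C1 + C2 = -2 and f'(0) = 2/9 - 3*C2 + 6*C1 = 2. Solving gives C1 = -31/81, C2 = -110/81.

f = -7/27 - 110*exp(-3*x)/81 - 31*exp(6*x)/81 + 2*x/9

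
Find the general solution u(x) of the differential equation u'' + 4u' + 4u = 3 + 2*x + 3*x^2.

u = 11/8 - x + 3*x**2/4 + C1*exp(-2*x) + C2*x*exp(-2*x)

Characteristic equation r² + 4r + 4 = 0 has discriminant (4)² - 4·(4) = 0, so r = -2 is a repeated root.
Hence u_h = (C1 + C2*x)*exp(-2*x).
For the particular solution try u_p = A0 + A1*x + A2*x^2. Substituting and matching coefficients of each power of x gives A0 = 11/8, A1 = -1, A2 = 3/4, so u_p = 11/8 - x + 3*x^2/4.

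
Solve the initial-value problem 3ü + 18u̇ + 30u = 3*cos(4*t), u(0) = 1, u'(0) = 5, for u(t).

Divide through by 3: u'' + 6u' + 10u = cos(4*t).
Characteristic equation r² + 6r + 10 = 0 has discriminant (6)² - 4·(10) = -4 < 0, so r = -3 ± i.
Hence u_h = C1*cos(t)*exp(-3*t) + C2*exp(-3*t)*sin(t).
Try u_p = A*cos(4*t) + B*sin(4*t). Substituting and equating the coefficients of cos(4t) and sin(4t) gives A = -1/102, B = 2/51, so u_p = -cos(4*t)/102 + 2*sin(4*t)/51.
General solution: u = -cos(4*t)/102 + 2*sin(4*t)/51 + C1*cos(t)*exp(-3*t) + C2*exp(-3*t)*sin(t).
Apply the initial conditions: u(0) = -1/102 + C1 = 1 and u'(0) = 8/51 + C2 - 3*C1 = 5. Solving gives C1 = 103/102, C2 = 803/102.

u = -cos(4*t)/102 + 2*sin(4*t)/51 + 103*cos(t)*exp(-3*t)/102 + 803*exp(-3*t)*sin(t)/102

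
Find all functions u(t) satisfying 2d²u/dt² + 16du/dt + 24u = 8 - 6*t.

Divide through by 2: u'' + 8u' + 12u = 4 - 3*t.
Characteristic equation r² + 8r + 12 = 0 factors as (r + 6)(r + 2) = 0, so r = -6, -2.
Hence u_h = C1*exp(-6*t) + C2*exp(-2*t).
For the particular solution try u_p = A0 + A1*t. Substituting and matching coefficients of each power of t gives A0 = 1/2, A1 = -1/4, so u_p = 1/2 - t/4.

u = 1/2 - t/4 + C1*exp(-6*t) + C2*exp(-2*t)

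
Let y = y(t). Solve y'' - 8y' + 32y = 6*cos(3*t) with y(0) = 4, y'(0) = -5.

Characteristic equation r² - 8r + 32 = 0 has discriminant (-8)² - 4·(32) = -64 < 0, so r = 4 ± 4i.
Hence y_h = C1*cos(4*t)*exp(4*t) + C2*exp(4*t)*sin(4*t).
Try y_p = A*cos(3*t) + B*sin(3*t). Substituting and equating the coefficients of cos(3t) and sin(3t) gives A = 138/1105, B = -144/1105, so y_p = -144*sin(3*t)/1105 + 138*cos(3*t)/1105.
General solution: y = -144*sin(3*t)/1105 + 138*cos(3*t)/1105 + C1*cos(4*t)*exp(4*t) + C2*exp(4*t)*sin(4*t).
Apply the initial conditions: y(0) = 138/1105 + C1 = 4 and y'(0) = -432/1105 + 4*C1 + 4*C2 = -5. Solving gives C1 = 4282/1105, C2 = -22221/4420.

y = -144*sin(3*t)/1105 + 138*cos(3*t)/1105 - 22221*exp(4*t)*sin(4*t)/4420 + 4282*cos(4*t)*exp(4*t)/1105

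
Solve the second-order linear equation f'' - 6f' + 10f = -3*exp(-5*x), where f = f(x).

Characteristic equation r² - 6r + 10 = 0 has discriminant (-6)² - 4·(10) = -4 < 0, so r = 3 ± i.
Hence f_h = C1*cos(x)*exp(3*x) + C2*exp(3*x)*sin(x).
Try f_p = A*exp(-5*x). Substituting into the equation and dividing by exp(-5*x) gives A = -3/65, so f_p = -3*exp(-5*x)/65.

f = -3*exp(-5*x)/65 + C1*cos(x)*exp(3*x) + C2*exp(3*x)*sin(x)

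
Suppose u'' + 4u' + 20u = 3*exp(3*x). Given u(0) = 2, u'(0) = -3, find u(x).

u = 3*exp(3*x)/41 + 13*exp(-2*x)*sin(4*x)/82 + 79*cos(4*x)*exp(-2*x)/41

Characteristic equation r² + 4r + 20 = 0 has discriminant (4)² - 4·(20) = -64 < 0, so r = -2 ± 4i.
Hence u_h = C1*cos(4*x)*exp(-2*x) + C2*exp(-2*x)*sin(4*x).
Try u_p = A*exp(3*x). Substituting into the equation and dividing by exp(3*x) gives A = 3/41, so u_p = 3*exp(3*x)/41.
General solution: u = 3*exp(3*x)/41 + C1*cos(4*x)*exp(-2*x) + C2*exp(-2*x)*sin(4*x).
Apply the initial conditions: u(0) = 3/41 + C1 = 2 and u'(0) = 9/41 - 2*C1 + 4*C2 = -3. Solving gives C1 = 79/41, C2 = 13/82.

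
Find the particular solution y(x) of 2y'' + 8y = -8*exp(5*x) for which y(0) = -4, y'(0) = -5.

Divide through by 2: y'' + 4y = -4*exp(5*x).
Characteristic equation r² + 4 = 0 has discriminant (0)² - 4·(4) = -16 < 0, so r = ± 2i.
Hence y_h = C1*cos(2*x) + C2*sin(2*x).
Try y_p = A*exp(5*x). Substituting into the equation and dividing by exp(5*x) gives A = -4/29, so y_p = -4*exp(5*x)/29.
General solution: y = -4*exp(5*x)/29 + C1*cos(2*x) + C2*sin(2*x).
Apply the initial conditions: y(0) = -4/29 + C1 = -4 and y'(0) = -20/29 + 2*C2 = -5. Solving gives C1 = -112/29, C2 = -125/58.

y = -125*sin(2*x)/58 - 112*cos(2*x)/29 - 4*exp(5*x)/29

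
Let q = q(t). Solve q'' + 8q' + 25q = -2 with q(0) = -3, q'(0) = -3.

q = -2/25 - 367*exp(-4*t)*sin(3*t)/75 - 73*cos(3*t)*exp(-4*t)/25

Characteristic equation r² + 8r + 25 = 0 has discriminant (8)² - 4·(25) = -36 < 0, so r = -4 ± 3i.
Hence q_h = C1*cos(3*t)*exp(-4*t) + C2*exp(-4*t)*sin(3*t).
For the particular solution try q_p = A0. Substituting and matching coefficients of each power of t gives A0 = -2/25, so q_p = -2/25.
General solution: q = -2/25 + C1*cos(3*t)*exp(-4*t) + C2*exp(-4*t)*sin(3*t).
Apply the initial conditions: q(0) = -2/25 + C1 = -3 and q'(0) = -4*C1 + 3*C2 = -3. Solving gives C1 = -73/25, C2 = -367/75.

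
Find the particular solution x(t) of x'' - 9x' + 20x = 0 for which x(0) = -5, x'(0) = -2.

Characteristic equation r² - 9r + 20 = 0 factors as (r - 5)(r - 4) = 0, so r = 5, 4.
Hence x_h = C1*exp(5*t) + C2*exp(4*t).
Apply the initial conditions: x(0) = C1 + C2 = -5 and x'(0) = 4*C2 + 5*C1 = -2. Solving gives C1 = 18, C2 = -23.

x = -23*exp(4*t) + 18*exp(5*t)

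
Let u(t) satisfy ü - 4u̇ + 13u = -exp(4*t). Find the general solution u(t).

Characteristic equation r² - 4r + 13 = 0 has discriminant (-4)² - 4·(13) = -36 < 0, so r = 2 ± 3i.
Hence u_h = C1*cos(3*t)*exp(2*t) + C2*exp(2*t)*sin(3*t).
Try u_p = A*exp(4*t). Substituting into the equation and dividing by exp(4*t) gives A = -1/13, so u_p = -exp(4*t)/13.

u = -exp(4*t)/13 + C1*cos(3*t)*exp(2*t) + C2*exp(2*t)*sin(3*t)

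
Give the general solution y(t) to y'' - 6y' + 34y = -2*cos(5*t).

y = -2*cos(5*t)/109 + 20*sin(5*t)/327 + C1*cos(5*t)*exp(3*t) + C2*exp(3*t)*sin(5*t)

Characteristic equation r² - 6r + 34 = 0 has discriminant (-6)² - 4·(34) = -100 < 0, so r = 3 ± 5i.
Hence y_h = C1*cos(5*t)*exp(3*t) + C2*exp(3*t)*sin(5*t).
Try y_p = A*cos(5*t) + B*sin(5*t). Substituting and equating the coefficients of cos(5t) and sin(5t) gives A = -2/109, B = 20/327, so y_p = -2*cos(5*t)/109 + 20*sin(5*t)/327.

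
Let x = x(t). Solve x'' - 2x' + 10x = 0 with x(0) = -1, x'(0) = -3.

x = -cos(3*t)*exp(t) - 2*exp(t)*sin(3*t)/3

Characteristic equation r² - 2r + 10 = 0 has discriminant (-2)² - 4·(10) = -36 < 0, so r = 1 ± 3i.
Hence x_h = C1*cos(3*t)*exp(t) + C2*exp(t)*sin(3*t).
Apply the initial conditions: x(0) = C1 = -1 and x'(0) = C1 + 3*C2 = -3. Solving gives C1 = -1, C2 = -2/3.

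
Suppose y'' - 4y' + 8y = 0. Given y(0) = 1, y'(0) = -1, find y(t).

y = cos(2*t)*exp(2*t) - 3*exp(2*t)*sin(2*t)/2

Characteristic equation r² - 4r + 8 = 0 has discriminant (-4)² - 4·(8) = -16 < 0, so r = 2 ± 2i.
Hence y_h = C1*cos(2*t)*exp(2*t) + C2*exp(2*t)*sin(2*t).
Apply the initial conditions: y(0) = C1 = 1 and y'(0) = 2*C1 + 2*C2 = -1. Solving gives C1 = 1, C2 = -3/2.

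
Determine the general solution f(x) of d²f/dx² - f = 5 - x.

f = -5 + x + C1*exp(-x) + C2*exp(x)

Characteristic equation r² - 1 = 0 factors as (r + 1)(r - 1) = 0, so r = -1, 1.
Hence f_h = C1*exp(-x) + C2*exp(x).
For the particular solution try f_p = A0 + A1*x. Substituting and matching coefficients of each power of x gives A0 = -5, A1 = 1, so f_p = -5 + x.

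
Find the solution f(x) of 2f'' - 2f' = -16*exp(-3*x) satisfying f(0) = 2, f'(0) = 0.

Divide through by 2: f'' - f' = -8*exp(-3*x).
Characteristic equation r² - r = 0 factors as (r - 1)r = 0, so r = 1, 0.
Hence f_h = C1*exp(x) + C2.
Try f_p = A*exp(-3*x). Substituting into the equation and dividing by exp(-3*x) gives A = -2/3, so f_p = -2*exp(-3*x)/3.
General solution: f = C2 - 2*exp(-3*x)/3 + C1*exp(x).
Apply the initial conditions: f(0) = -2/3 + C1 + C2 = 2 and f'(0) = 2 + C1 = 0. Solving gives C1 = -2, C2 = 14/3.

f = 14/3 - 2*exp(x) - 2*exp(-3*x)/3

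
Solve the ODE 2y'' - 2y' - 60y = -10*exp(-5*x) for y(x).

y = C1*exp(-5*x) + C2*exp(6*x) + 5*x*exp(-5*x)/11

Divide through by 2: y'' - y' - 30y = -5*exp(-5*x).
Characteristic equation r² - r - 30 = 0 factors as (r + 5)(r - 6) = 0, so r = -5, 6.
Hence y_h = C1*exp(-5*x) + C2*exp(6*x).
Since exp(-5*x) solves the homogeneous equation (r = -5 is a root of multiplicity 1), multiply the trial by x. Try y_p = A*x*exp(-5*x). Substituting into the equation and dividing by exp(-5*x) gives A = 5/11, so y_p = 5*x*exp(-5*x)/11.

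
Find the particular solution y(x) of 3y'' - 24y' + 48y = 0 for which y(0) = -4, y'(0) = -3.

Divide through by 3: y'' - 8y' + 16y = 0.
Characteristic equation r² - 8r + 16 = 0 has discriminant (-8)² - 4·(16) = 0, so r = 4 is a repeated root.
Hence y_h = (C1 + C2*x)*exp(4*x).
Apply the initial conditions: y(0) = C1 = -4 and y'(0) = C2 + 4*C1 = -3. Solving gives C1 = -4, C2 = 13.

y = -4*exp(4*x) + 13*x*exp(4*x)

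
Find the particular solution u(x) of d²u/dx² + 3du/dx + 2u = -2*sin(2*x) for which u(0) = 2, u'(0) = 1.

u = -5*exp(-2*x)/2 + sin(2*x)/10 + 3*cos(2*x)/10 + 21*exp(-x)/5

Characteristic equation r² + 3r + 2 = 0 factors as (r + 1)(r + 2) = 0, so r = -1, -2.
Hence u_h = C1*exp(-x) + C2*exp(-2*x).
Try u_p = A*cos(2*x) + B*sin(2*x). Substituting and equating the coefficients of cos(2x) and sin(2x) gives A = 3/10, B = 1/10, so u_p = sin(2*x)/10 + 3*cos(2*x)/10.
General solution: u = sin(2*x)/10 + 3*cos(2*x)/10 + C1*exp(-x) + C2*exp(-2*x).
Apply the initial conditions: u(0) = 3/10 + C1 + C2 = 2 and u'(0) = 1/5 - C1 - 2*C2 = 1. Solving gives C1 = 21/5, C2 = -5/2.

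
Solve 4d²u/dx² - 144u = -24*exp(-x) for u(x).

u = 6*exp(-x)/35 + C1*exp(-6*x) + C2*exp(6*x)

Divide through by 4: u'' - 36u = -6*exp(-x).
Characteristic equation r² - 36 = 0 factors as (r + 6)(r - 6) = 0, so r = -6, 6.
Hence u_h = C1*exp(-6*x) + C2*exp(6*x).
Try u_p = A*exp(-x). Substituting into the equation and dividing by exp(-x) gives A = 6/35, so u_p = 6*exp(-x)/35.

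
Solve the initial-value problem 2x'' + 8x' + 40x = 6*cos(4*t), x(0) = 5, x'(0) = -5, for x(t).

Divide through by 2: x'' + 4x' + 20x = 3*cos(4*t).
Characteristic equation r² + 4r + 20 = 0 has discriminant (4)² - 4·(20) = -64 < 0, so r = -2 ± 4i.
Hence x_h = C1*cos(4*t)*exp(-2*t) + C2*exp(-2*t)*sin(4*t).
Try x_p = A*cos(4*t) + B*sin(4*t). Substituting and equating the coefficients of cos(4t) and sin(4t) gives A = 3/68, B = 3/17, so x_p = 3*sin(4*t)/17 + 3*cos(4*t)/68.
General solution: x = 3*sin(4*t)/17 + 3*cos(4*t)/68 + C1*cos(4*t)*exp(-2*t) + C2*exp(-2*t)*sin(4*t).
Apply the initial conditions: x(0) = 3/68 + C1 = 5 and x'(0) = 12/17 - 2*C1 + 4*C2 = -5. Solving gives C1 = 337/68, C2 = 143/136.

x = 3*sin(4*t)/17 + 3*cos(4*t)/68 + 143*exp(-2*t)*sin(4*t)/136 + 337*cos(4*t)*exp(-2*t)/68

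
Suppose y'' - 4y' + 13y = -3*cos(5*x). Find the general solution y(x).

Characteristic equation r² - 4r + 13 = 0 has discriminant (-4)² - 4·(13) = -36 < 0, so r = 2 ± 3i.
Hence y_h = C1*cos(3*x)*exp(2*x) + C2*exp(2*x)*sin(3*x).
Try y_p = A*cos(5*x) + B*sin(5*x). Substituting and equating the coefficients of cos(5x) and sin(5x) gives A = 9/136, B = 15/136, so y_p = 9*cos(5*x)/136 + 15*sin(5*x)/136.

y = 9*cos(5*x)/136 + 15*sin(5*x)/136 + C1*cos(3*x)*exp(2*x) + C2*exp(2*x)*sin(3*x)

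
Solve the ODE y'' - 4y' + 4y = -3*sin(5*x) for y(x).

y = -60*cos(5*x)/841 + 63*sin(5*x)/841 + C1*exp(2*x) + C2*x*exp(2*x)

Characteristic equation r² - 4r + 4 = 0 has discriminant (-4)² - 4·(4) = 0, so r = 2 is a repeated root.
Hence y_h = (C1 + C2*x)*exp(2*x).
Try y_p = A*cos(5*x) + B*sin(5*x). Substituting and equating the coefficients of cos(5x) and sin(5x) gives A = -60/841, B = 63/841, so y_p = -60*cos(5*x)/841 + 63*sin(5*x)/841.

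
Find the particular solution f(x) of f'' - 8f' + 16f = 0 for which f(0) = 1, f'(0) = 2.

f = -2*x*exp(4*x) + exp(4*x)

Characteristic equation r² - 8r + 16 = 0 has discriminant (-8)² - 4·(16) = 0, so r = 4 is a repeated root.
Hence f_h = (C1 + C2*x)*exp(4*x).
Apply the initial conditions: f(0) = C1 = 1 and f'(0) = C2 + 4*C1 = 2. Solving gives C1 = 1, C2 = -2.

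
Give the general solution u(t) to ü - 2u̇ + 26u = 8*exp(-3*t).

Characteristic equation r² - 2r + 26 = 0 has discriminant (-2)² - 4·(26) = -100 < 0, so r = 1 ± 5i.
Hence u_h = C1*cos(5*t)*exp(t) + C2*exp(t)*sin(5*t).
Try u_p = A*exp(-3*t). Substituting into the equation and dividing by exp(-3*t) gives A = 8/41, so u_p = 8*exp(-3*t)/41.

u = 8*exp(-3*t)/41 + C1*cos(5*t)*exp(t) + C2*exp(t)*sin(5*t)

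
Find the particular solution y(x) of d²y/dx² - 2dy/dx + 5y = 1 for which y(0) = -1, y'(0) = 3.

Characteristic equation r² - 2r + 5 = 0 has discriminant (-2)² - 4·(5) = -16 < 0, so r = 1 ± 2i.
Hence y_h = C1*cos(2*x)*exp(x) + C2*exp(x)*sin(2*x).
For the particular solution try y_p = A0. Substituting and matching coefficients of each power of x gives A0 = 1/5, so y_p = 1/5.
General solution: y = 1/5 + C1*cos(2*x)*exp(x) + C2*exp(x)*sin(2*x).
Apply the initial conditions: y(0) = 1/5 + C1 = -1 and y'(0) = C1 + 2*C2 = 3. Solving gives C1 = -6/5, C2 = 21/10.

y = 1/5 - 6*cos(2*x)*exp(x)/5 + 21*exp(x)*sin(2*x)/10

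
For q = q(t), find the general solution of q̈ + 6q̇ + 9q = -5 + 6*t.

q = -1 + 2*t/3 + C1*exp(-3*t) + C2*t*exp(-3*t)

Characteristic equation r² + 6r + 9 = 0 has discriminant (6)² - 4·(9) = 0, so r = -3 is a repeated root.
Hence q_h = (C1 + C2*t)*exp(-3*t).
For the particular solution try q_p = A0 + A1*t. Substituting and matching coefficients of each power of t gives A0 = -1, A1 = 2/3, so q_p = -1 + 2*t/3.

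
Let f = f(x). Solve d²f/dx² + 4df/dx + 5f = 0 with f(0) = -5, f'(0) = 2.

f = -8*exp(-2*x)*sin(x) - 5*cos(x)*exp(-2*x)

Characteristic equation r² + 4r + 5 = 0 has discriminant (4)² - 4·(5) = -4 < 0, so r = -2 ± i.
Hence f_h = C1*cos(x)*exp(-2*x) + C2*exp(-2*x)*sin(x).
Apply the initial conditions: f(0) = C1 = -5 and f'(0) = C2 - 2*C1 = 2. Solving gives C1 = -5, C2 = -8.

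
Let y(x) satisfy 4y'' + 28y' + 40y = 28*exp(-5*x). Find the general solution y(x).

Divide through by 4: y'' + 7y' + 10y = 7*exp(-5*x).
Characteristic equation r² + 7r + 10 = 0 factors as (r + 2)(r + 5) = 0, so r = -2, -5.
Hence y_h = C1*exp(-2*x) + C2*exp(-5*x).
Since exp(-5*x) solves the homogeneous equation (r = -5 is a root of multiplicity 1), multiply the trial by x. Try y_p = A*x*exp(-5*x). Substituting into the equation and dividing by exp(-5*x) gives A = -7/3, so y_p = -7*x*exp(-5*x)/3.

y = C1*exp(-2*x) + C2*exp(-5*x) - 7*x*exp(-5*x)/3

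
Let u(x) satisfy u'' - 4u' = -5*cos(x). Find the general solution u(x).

u = C2 + 5*cos(x)/17 + 20*sin(x)/17 + C1*exp(4*x)

Characteristic equation r² - 4r = 0 factors as (r - 4)r = 0, so r = 4, 0.
Hence u_h = C1*exp(4*x) + C2.
Try u_p = A*cos(x) + B*sin(x). Substituting and equating the coefficients of cos(x) and sin(x) gives A = 5/17, B = 20/17, so u_p = 5*cos(x)/17 + 20*sin(x)/17.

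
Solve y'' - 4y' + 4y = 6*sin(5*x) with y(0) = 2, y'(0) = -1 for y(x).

y = -126*sin(5*x)/841 + 120*cos(5*x)/841 + 1562*exp(2*x)/841 - 115*x*exp(2*x)/29

Characteristic equation r² - 4r + 4 = 0 has discriminant (-4)² - 4·(4) = 0, so r = 2 is a repeated root.
Hence y_h = (C1 + C2*x)*exp(2*x).
Try y_p = A*cos(5*x) + B*sin(5*x). Substituting and equating the coefficients of cos(5x) and sin(5x) gives A = 120/841, B = -126/841, so y_p = -126*sin(5*x)/841 + 120*cos(5*x)/841.
General solution: y = -126*sin(5*x)/841 + 120*cos(5*x)/841 + C1*exp(2*x) + C2*x*exp(2*x).
Apply the initial conditions: y(0) = 120/841 + C1 = 2 and y'(0) = -630/841 + C2 + 2*C1 = -1. Solving gives C1 = 1562/841, C2 = -115/29.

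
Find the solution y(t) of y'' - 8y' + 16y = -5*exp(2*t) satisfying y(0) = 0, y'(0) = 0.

y = -5*exp(2*t)/4 + 5*exp(4*t)/4 - 5*t*exp(4*t)/2

Characteristic equation r² - 8r + 16 = 0 has discriminant (-8)² - 4·(16) = 0, so r = 4 is a repeated root.
Hence y_h = (C1 + C2*t)*exp(4*t).
Try y_p = A*exp(2*t). Substituting into the equation and dividing by exp(2*t) gives A = -5/4, so y_p = -5*exp(2*t)/4.
General solution: y = -5*exp(2*t)/4 + C1*exp(4*t) + C2*t*exp(4*t).
Apply the initial conditions: y(0) = -5/4 + C1 = 0 and y'(0) = -5/2 + C2 + 4*C1 = 0. Solving gives C1 = 5/4, C2 = -5/2.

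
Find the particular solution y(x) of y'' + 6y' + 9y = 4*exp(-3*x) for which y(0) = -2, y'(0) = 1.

Characteristic equation r² + 6r + 9 = 0 has discriminant (6)² - 4·(9) = 0, so r = -3 is a repeated root.
Hence y_h = (C1 + C2*x)*exp(-3*x).
Since exp(-3*x) solves the homogeneous equation (r = -3 is a root of multiplicity 2), multiply the trial by x^2. Try y_p = A*x^2*exp(-3*x). Substituting into the equation and dividing by exp(-3*x) gives A = 2, so y_p = 2*x^2*exp(-3*x).
General solution: y = C1*exp(-3*x) + 2*x^2*exp(-3*x) + C2*x*exp(-3*x).
Apply the initial conditions: y(0) = C1 = -2 and y'(0) = C2 - 3*C1 = 1. Solving gives C1 = -2, C2 = -5.

y = -2*exp(-3*x) - 5*x*exp(-3*x) + 2*x**2*exp(-3*x)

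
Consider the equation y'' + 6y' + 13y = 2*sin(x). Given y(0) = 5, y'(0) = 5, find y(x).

y = -cos(x)/15 + 2*sin(x)/15 + 76*cos(2*x)*exp(-3*x)/15 + 301*exp(-3*x)*sin(2*x)/30

Characteristic equation r² + 6r + 13 = 0 has discriminant (6)² - 4·(13) = -16 < 0, so r = -3 ± 2i.
Hence y_h = C1*cos(2*x)*exp(-3*x) + C2*exp(-3*x)*sin(2*x).
Try y_p = A*cos(x) + B*sin(x). Substituting and equating the coefficients of cos(x) and sin(x) gives A = -1/15, B = 2/15, so y_p = -cos(x)/15 + 2*sin(x)/15.
General solution: y = -cos(x)/15 + 2*sin(x)/15 + C1*cos(2*x)*exp(-3*x) + C2*exp(-3*x)*sin(2*x).
Apply the initial conditions: y(0) = -1/15 + C1 = 5 and y'(0) = 2/15 - 3*C1 + 2*C2 = 5. Solving gives C1 = 76/15, C2 = 301/30.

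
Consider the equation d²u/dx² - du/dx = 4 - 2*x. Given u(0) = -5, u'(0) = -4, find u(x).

Characteristic equation r² - r = 0 factors as (r - 1)r = 0, so r = 1, 0.
Hence u_h = C1*exp(x) + C2.
Since 0 is a characteristic root (multiplicity 1), multiply the polynomial trial by x: try u_p = x*(A0 + A1*x). Substituting and matching coefficients of each power of x gives A0 = -2, A1 = 1, so u_p = x^2 - 2*x.
General solution: u = C2 + x^2 - 2*x + C1*exp(x).
Apply the initial conditions: u(0) = C1 + C2 = -5 and u'(0) = -2 + C1 = -4. Solving gives C1 = -2, C2 = -3.

u = -3 + x**2 - 2*x - 2*exp(x)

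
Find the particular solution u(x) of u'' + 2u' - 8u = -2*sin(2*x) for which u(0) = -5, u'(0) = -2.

u = -15*exp(2*x)/4 - 13*exp(-4*x)/10 + cos(2*x)/20 + 3*sin(2*x)/20

Characteristic equation r² + 2r - 8 = 0 factors as (r - 2)(r + 4) = 0, so r = 2, -4.
Hence u_h = C1*exp(2*x) + C2*exp(-4*x).
Try u_p = A*cos(2*x) + B*sin(2*x). Substituting and equating the coefficients of cos(2x) and sin(2x) gives A = 1/20, B = 3/20, so u_p = cos(2*x)/20 + 3*sin(2*x)/20.
General solution: u = cos(2*x)/20 + 3*sin(2*x)/20 + C1*exp(2*x) + C2*exp(-4*x).
Apply the initial conditions: u(0) = 1/20 + C1 + C2 = -5 and u'(0) = 3/10 - 4*C2 + 2*C1 = -2. Solving gives C1 = -15/4, C2 = -13/10.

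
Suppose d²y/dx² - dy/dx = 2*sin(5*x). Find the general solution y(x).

y = C2 - sin(5*x)/13 + cos(5*x)/65 + C1*exp(x)

Characteristic equation r² - r = 0 factors as (r - 1)r = 0, so r = 1, 0.
Hence y_h = C1*exp(x) + C2.
Try y_p = A*cos(5*x) + B*sin(5*x). Substituting and equating the coefficients of cos(5x) and sin(5x) gives A = 1/65, B = -1/13, so y_p = -sin(5*x)/13 + cos(5*x)/65.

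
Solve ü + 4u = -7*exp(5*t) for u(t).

u = -7*exp(5*t)/29 + C1*cos(2*t) + C2*sin(2*t)

Characteristic equation r² + 4 = 0 has discriminant (0)² - 4·(4) = -16 < 0, so r = ± 2i.
Hence u_h = C1*cos(2*t) + C2*sin(2*t).
Try u_p = A*exp(5*t). Substituting into the equation and dividing by exp(5*t) gives A = -7/29, so u_p = -7*exp(5*t)/29.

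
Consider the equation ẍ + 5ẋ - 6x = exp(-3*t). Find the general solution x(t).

x = -exp(-3*t)/12 + C1*exp(t) + C2*exp(-6*t)

Characteristic equation r² + 5r - 6 = 0 factors as (r - 1)(r + 6) = 0, so r = 1, -6.
Hence x_h = C1*exp(t) + C2*exp(-6*t).
Try x_p = A*exp(-3*t). Substituting into the equation and dividing by exp(-3*t) gives A = -1/12, so x_p = -exp(-3*t)/12.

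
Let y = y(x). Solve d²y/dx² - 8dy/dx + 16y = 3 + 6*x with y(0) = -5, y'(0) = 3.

y = 3/8 - 43*exp(4*x)/8 + 3*x/8 + 193*x*exp(4*x)/8

Characteristic equation r² - 8r + 16 = 0 has discriminant (-8)² - 4·(16) = 0, so r = 4 is a repeated root.
Hence y_h = (C1 + C2*x)*exp(4*x).
For the particular solution try y_p = A0 + A1*x. Substituting and matching coefficients of each power of x gives A0 = 3/8, A1 = 3/8, so y_p = 3/8 + 3*x/8.
General solution: y = 3/8 + 3*x/8 + C1*exp(4*x) + C2*x*exp(4*x).
Apply the initial conditions: y(0) = 3/8 + C1 = -5 and y'(0) = 3/8 + C2 + 4*C1 = 3. Solving gives C1 = -43/8, C2 = 193/8.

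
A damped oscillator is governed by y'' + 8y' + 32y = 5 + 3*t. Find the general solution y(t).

Characteristic equation r² + 8r + 32 = 0 has discriminant (8)² - 4·(32) = -64 < 0, so r = -4 ± 4i.
Hence y_h = C1*cos(4*t)*exp(-4*t) + C2*exp(-4*t)*sin(4*t).
For the particular solution try y_p = A0 + A1*t. Substituting and matching coefficients of each power of t gives A0 = 17/128, A1 = 3/32, so y_p = 17/128 + 3*t/32.

y = 17/128 + 3*t/32 + C1*cos(4*t)*exp(-4*t) + C2*exp(-4*t)*sin(4*t)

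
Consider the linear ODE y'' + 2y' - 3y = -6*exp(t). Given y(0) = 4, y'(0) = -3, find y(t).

Characteristic equation r² + 2r - 3 = 0 factors as (r - 1)(r + 3) = 0, so r = 1, -3.
Hence y_h = C1*exp(t) + C2*exp(-3*t).
Since exp(t) solves the homogeneous equation (r = 1 is a root of multiplicity 1), multiply the trial by t. Try y_p = A*t*exp(t). Substituting into the equation and dividing by exp(t) gives A = -3/2, so y_p = -3*t*exp(t)/2.
General solution: y = C1*exp(t) + C2*exp(-3*t) - 3*t*exp(t)/2.
Apply the initial conditions: y(0) = C1 + C2 = 4 and y'(0) = -3/2 + C1 - 3*C2 = -3. Solving gives C1 = 21/8, C2 = 11/8.

y = 11*exp(-3*t)/8 + 21*exp(t)/8 - 3*t*exp(t)/2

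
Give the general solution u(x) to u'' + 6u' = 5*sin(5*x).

Characteristic equation r² + 6r = 0 factors as (r + 6)r = 0, so r = -6, 0.
Hence u_h = C1*exp(-6*x) + C2.
Try u_p = A*cos(5*x) + B*sin(5*x). Substituting and equating the coefficients of cos(5x) and sin(5x) gives A = -6/61, B = -5/61, so u_p = -6*cos(5*x)/61 - 5*sin(5*x)/61.

u = C2 - 6*cos(5*x)/61 - 5*sin(5*x)/61 + C1*exp(-6*x)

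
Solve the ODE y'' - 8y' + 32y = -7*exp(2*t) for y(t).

y = -7*exp(2*t)/20 + C1*cos(4*t)*exp(4*t) + C2*exp(4*t)*sin(4*t)

Characteristic equation r² - 8r + 32 = 0 has discriminant (-8)² - 4·(32) = -64 < 0, so r = 4 ± 4i.
Hence y_h = C1*cos(4*t)*exp(4*t) + C2*exp(4*t)*sin(4*t).
Try y_p = A*exp(2*t). Substituting into the equation and dividing by exp(2*t) gives A = -7/20, so y_p = -7*exp(2*t)/20.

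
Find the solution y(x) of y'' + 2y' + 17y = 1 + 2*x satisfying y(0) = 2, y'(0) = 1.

y = 13/289 + 2*x/17 + 205*exp(-x)*sin(4*x)/289 + 565*cos(4*x)*exp(-x)/289

Characteristic equation r² + 2r + 17 = 0 has discriminant (2)² - 4·(17) = -64 < 0, so r = -1 ± 4i.
Hence y_h = C1*cos(4*x)*exp(-x) + C2*exp(-x)*sin(4*x).
For the particular solution try y_p = A0 + A1*x. Substituting and matching coefficients of each power of x gives A0 = 13/289, A1 = 2/17, so y_p = 13/289 + 2*x/17.
General solution: y = 13/289 + 2*x/17 + C1*cos(4*x)*exp(-x) + C2*exp(-x)*sin(4*x).
Apply the initial conditions: y(0) = 13/289 + C1 = 2 and y'(0) = 2/17 - C1 + 4*C2 = 1. Solving gives C1 = 565/289, C2 = 205/289.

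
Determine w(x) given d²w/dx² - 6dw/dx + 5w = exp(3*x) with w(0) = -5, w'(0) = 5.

w = -59*exp(x)/8 - exp(3*x)/4 + 21*exp(5*x)/8

Characteristic equation r² - 6r + 5 = 0 factors as (r - 5)(r - 1) = 0, so r = 5, 1.
Hence w_h = C1*exp(5*x) + C2*exp(x).
Try w_p = A*exp(3*x). Substituting into the equation and dividing by exp(3*x) gives A = -1/4, so w_p = -exp(3*x)/4.
General solution: w = -exp(3*x)/4 + C1*exp(5*x) + C2*exp(x).
Apply the initial conditions: w(0) = -1/4 + C1 + C2 = -5 and w'(0) = -3/4 + C2 + 5*C1 = 5. Solving gives C1 = 21/8, C2 = -59/8.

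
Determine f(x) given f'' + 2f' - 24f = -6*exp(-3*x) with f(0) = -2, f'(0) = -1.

Characteristic equation r² + 2r - 24 = 0 factors as (r - 4)(r + 6) = 0, so r = 4, -6.
Hence f_h = C1*exp(4*x) + C2*exp(-6*x).
Try f_p = A*exp(-3*x). Substituting into the equation and dividing by exp(-3*x) gives A = 2/7, so f_p = 2*exp(-3*x)/7.
General solution: f = 2*exp(-3*x)/7 + C1*exp(4*x) + C2*exp(-6*x).
Apply the initial conditions: f(0) = 2/7 + C1 + C2 = -2 and f'(0) = -6/7 - 6*C2 + 4*C1 = -1. Solving gives C1 = -97/70, C2 = -9/10.

f = -97*exp(4*x)/70 - 9*exp(-6*x)/10 + 2*exp(-3*x)/7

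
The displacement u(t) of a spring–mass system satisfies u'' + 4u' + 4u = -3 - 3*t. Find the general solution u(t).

u = -3*t/4 + C1*exp(-2*t) + C2*t*exp(-2*t)

Characteristic equation r² + 4r + 4 = 0 has discriminant (4)² - 4·(4) = 0, so r = -2 is a repeated root.
Hence u_h = (C1 + C2*t)*exp(-2*t).
For the particular solution try u_p = A0 + A1*t. Substituting and matching coefficients of each power of t gives A0 = 0, A1 = -3/4, so u_p = -3*t/4.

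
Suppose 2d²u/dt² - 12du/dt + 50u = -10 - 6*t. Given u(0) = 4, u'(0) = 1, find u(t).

u = -143/625 - 3*t/25 - 7229*exp(3*t)*sin(4*t)/2500 + 2643*cos(4*t)*exp(3*t)/625

Divide through by 2: u'' - 6u' + 25u = -5 - 3*t.
Characteristic equation r² - 6r + 25 = 0 has discriminant (-6)² - 4·(25) = -64 < 0, so r = 3 ± 4i.
Hence u_h = C1*cos(4*t)*exp(3*t) + C2*exp(3*t)*sin(4*t).
For the particular solution try u_p = A0 + A1*t. Substituting and matching coefficients of each power of t gives A0 = -143/625, A1 = -3/25, so u_p = -143/625 - 3*t/25.
General solution: u = -143/625 - 3*t/25 + C1*cos(4*t)*exp(3*t) + C2*exp(3*t)*sin(4*t).
Apply the initial conditions: u(0) = -143/625 + C1 = 4 and u'(0) = -3/25 + 3*C1 + 4*C2 = 1. Solving gives C1 = 2643/625, C2 = -7229/2500.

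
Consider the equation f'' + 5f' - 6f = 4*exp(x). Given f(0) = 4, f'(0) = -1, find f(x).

f = 39*exp(-6*x)/49 + 157*exp(x)/49 + 4*x*exp(x)/7

Characteristic equation r² + 5r - 6 = 0 factors as (r - 1)(r + 6) = 0, so r = 1, -6.
Hence f_h = C1*exp(x) + C2*exp(-6*x).
Since exp(x) solves the homogeneous equation (r = 1 is a root of multiplicity 1), multiply the trial by x. Try f_p = A*x*exp(x). Substituting into the equation and dividing by exp(x) gives A = 4/7, so f_p = 4*x*exp(x)/7.
General solution: f = C1*exp(x) + C2*exp(-6*x) + 4*x*exp(x)/7.
Apply the initial conditions: f(0) = C1 + C2 = 4 and f'(0) = 4/7 + C1 - 6*C2 = -1. Solving gives C1 = 157/49, C2 = 39/49.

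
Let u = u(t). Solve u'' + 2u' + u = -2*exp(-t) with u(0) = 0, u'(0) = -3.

Characteristic equation r² + 2r + 1 = 0 has discriminant (2)² - 4·(1) = 0, so r = -1 is a repeated root.
Hence u_h = (C1 + C2*t)*exp(-t).
Since exp(-t) solves the homogeneous equation (r = -1 is a root of multiplicity 2), multiply the trial by t^2. Try u_p = A*t^2*exp(-t). Substituting into the equation and dividing by exp(-t) gives A = -1, so u_p = -t^2*exp(-t).
General solution: u = C1*exp(-t) - t^2*exp(-t) + C2*t*exp(-t).
Apply the initial conditions: u(0) = C1 = 0 and u'(0) = C2 - C1 = -3. Solving gives C1 = 0, C2 = -3.

u = -t**2*exp(-t) - 3*t*exp(-t)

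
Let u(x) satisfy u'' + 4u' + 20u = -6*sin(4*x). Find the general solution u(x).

Characteristic equation r² + 4r + 20 = 0 has discriminant (4)² - 4·(20) = -64 < 0, so r = -2 ± 4i.
Hence u_h = C1*cos(4*x)*exp(-2*x) + C2*exp(-2*x)*sin(4*x).
Try u_p = A*cos(4*x) + B*sin(4*x). Substituting and equating the coefficients of cos(4x) and sin(4x) gives A = 6/17, B = -3/34, so u_p = -3*sin(4*x)/34 + 6*cos(4*x)/17.

u = -3*sin(4*x)/34 + 6*cos(4*x)/17 + C1*cos(4*x)*exp(-2*x) + C2*exp(-2*x)*sin(4*x)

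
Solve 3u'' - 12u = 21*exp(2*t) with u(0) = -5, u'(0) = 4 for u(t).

Divide through by 3: u'' - 4u = 7*exp(2*t).
Characteristic equation r² - 4 = 0 factors as (r - 2)(r + 2) = 0, so r = 2, -2.
Hence u_h = C1*exp(2*t) + C2*exp(-2*t).
Since exp(2*t) solves the homogeneous equation (r = 2 is a root of multiplicity 1), multiply the trial by t. Try u_p = A*t*exp(2*t). Substituting into the equation and dividing by exp(2*t) gives A = 7/4, so u_p = 7*t*exp(2*t)/4.
General solution: u = C1*exp(2*t) + C2*exp(-2*t) + 7*t*exp(2*t)/4.
Apply the initial conditions: u(0) = C1 + C2 = -5 and u'(0) = 7/4 - 2*C2 + 2*C1 = 4. Solving gives C1 = -31/16, C2 = -49/16.

u = -49*exp(-2*t)/16 - 31*exp(2*t)/16 + 7*t*exp(2*t)/4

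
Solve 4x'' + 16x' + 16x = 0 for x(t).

Divide through by 4: x'' + 4x' + 4x = 0.
Characteristic equation r² + 4r + 4 = 0 has discriminant (4)² - 4·(4) = 0, so r = -2 is a repeated root.
Hence x_h = (C1 + C2*t)*exp(-2*t).

x = C1*exp(-2*t) + C2*t*exp(-2*t)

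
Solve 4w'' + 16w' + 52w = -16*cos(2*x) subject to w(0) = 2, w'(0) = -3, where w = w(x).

w = -36*cos(2*x)/145 - 32*sin(2*x)/145 + 281*exp(-2*x)*sin(3*x)/435 + 326*cos(3*x)*exp(-2*x)/145

Divide through by 4: w'' + 4w' + 13w = -4*cos(2*x).
Characteristic equation r² + 4r + 13 = 0 has discriminant (4)² - 4·(13) = -36 < 0, so r = -2 ± 3i.
Hence w_h = C1*cos(3*x)*exp(-2*x) + C2*exp(-2*x)*sin(3*x).
Try w_p = A*cos(2*x) + B*sin(2*x). Substituting and equating the coefficients of cos(2x) and sin(2x) gives A = -36/145, B = -32/145, so w_p = -36*cos(2*x)/145 - 32*sin(2*x)/145.
General solution: w = -36*cos(2*x)/145 - 32*sin(2*x)/145 + C1*cos(3*x)*exp(-2*x) + C2*exp(-2*x)*sin(3*x).
Apply the initial conditions: w(0) = -36/145 + C1 = 2 and w'(0) = -64/145 - 2*C1 + 3*C2 = -3. Solving gives C1 = 326/145, C2 = 281/435.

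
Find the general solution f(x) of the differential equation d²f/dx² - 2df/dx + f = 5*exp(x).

f = C1*exp(x) + 5*x**2*exp(x)/2 + C2*x*exp(x)

Characteristic equation r² - 2r + 1 = 0 has discriminant (-2)² - 4·(1) = 0, so r = 1 is a repeated root.
Hence f_h = (C1 + C2*x)*exp(x).
Since exp(x) solves the homogeneous equation (r = 1 is a root of multiplicity 2), multiply the trial by x^2. Try f_p = A*x^2*exp(x). Substituting into the equation and dividing by exp(x) gives A = 5/2, so f_p = 5*x^2*exp(x)/2.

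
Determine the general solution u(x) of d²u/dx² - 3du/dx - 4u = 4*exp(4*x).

Characteristic equation r² - 3r - 4 = 0 factors as (r + 1)(r - 4) = 0, so r = -1, 4.
Hence u_h = C1*exp(-x) + C2*exp(4*x).
Since exp(4*x) solves the homogeneous equation (r = 4 is a root of multiplicity 1), multiply the trial by x. Try u_p = A*x*exp(4*x). Substituting into the equation and dividing by exp(4*x) gives A = 4/5, so u_p = 4*x*exp(4*x)/5.

u = C1*exp(-x) + C2*exp(4*x) + 4*x*exp(4*x)/5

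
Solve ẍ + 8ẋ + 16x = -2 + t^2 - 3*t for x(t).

Characteristic equation r² + 8r + 16 = 0 has discriminant (8)² - 4·(16) = 0, so r = -4 is a repeated root.
Hence x_h = (C1 + C2*t)*exp(-4*t).
For the particular solution try x_p = A0 + A1*t + A2*t^2. Substituting and matching coefficients of each power of t gives A0 = -1/128, A1 = -1/4, A2 = 1/16, so x_p = -1/128 - t/4 + t^2/16.

x = -1/128 - t/4 + t**2/16 + C1*exp(-4*t) + C2*t*exp(-4*t)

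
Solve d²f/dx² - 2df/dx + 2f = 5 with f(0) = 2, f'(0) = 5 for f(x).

f = 5/2 - cos(x)*exp(x)/2 + 11*exp(x)*sin(x)/2

Characteristic equation r² - 2r + 2 = 0 has discriminant (-2)² - 4·(2) = -4 < 0, so r = 1 ± i.
Hence f_h = C1*cos(x)*exp(x) + C2*exp(x)*sin(x).
For the particular solution try f_p = A0. Substituting and matching coefficients of each power of x gives A0 = 5/2, so f_p = 5/2.
General solution: f = 5/2 + C1*cos(x)*exp(x) + C2*exp(x)*sin(x).
Apply the initial conditions: f(0) = 5/2 + C1 = 2 and f'(0) = C1 + C2 = 5. Solving gives C1 = -1/2, C2 = 11/2.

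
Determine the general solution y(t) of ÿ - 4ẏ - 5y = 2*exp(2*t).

Characteristic equation r² - 4r - 5 = 0 factors as (r + 1)(r - 5) = 0, so r = -1, 5.
Hence y_h = C1*exp(-t) + C2*exp(5*t).
Try y_p = A*exp(2*t). Substituting into the equation and dividing by exp(2*t) gives A = -2/9, so y_p = -2*exp(2*t)/9.

y = -2*exp(2*t)/9 + C1*exp(-t) + C2*exp(5*t)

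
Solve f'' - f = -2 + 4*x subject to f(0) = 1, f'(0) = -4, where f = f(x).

Characteristic equation r² - 1 = 0 factors as (r + 1)(r - 1) = 0, so r = -1, 1.
Hence f_h = C1*exp(-x) + C2*exp(x).
For the particular solution try f_p = A0 + A1*x. Substituting and matching coefficients of each power of x gives A0 = 2, A1 = -4, so f_p = 2 - 4*x.
General solution: f = 2 - 4*x + C1*exp(-x) + C2*exp(x).
Apply the initial conditions: f(0) = 2 + C1 + C2 = 1 and f'(0) = -4 + C2 - C1 = -4. Solving gives C1 = -1/2, C2 = -1/2.

f = 2 - 4*x - exp(x)/2 - exp(-x)/2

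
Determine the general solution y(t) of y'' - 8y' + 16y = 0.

Characteristic equation r² - 8r + 16 = 0 has discriminant (-8)² - 4·(16) = 0, so r = 4 is a repeated root.
Hence y_h = (C1 + C2*t)*exp(4*t).

y = C1*exp(4*t) + C2*t*exp(4*t)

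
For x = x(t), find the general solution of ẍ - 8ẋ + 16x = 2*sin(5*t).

Characteristic equation r² - 8r + 16 = 0 has discriminant (-8)² - 4·(16) = 0, so r = 4 is a repeated root.
Hence x_h = (C1 + C2*t)*exp(4*t).
Try x_p = A*cos(5*t) + B*sin(5*t). Substituting and equating the coefficients of cos(5t) and sin(5t) gives A = 80/1681, B = -18/1681, so x_p = -18*sin(5*t)/1681 + 80*cos(5*t)/1681.

x = -18*sin(5*t)/1681 + 80*cos(5*t)/1681 + C1*exp(4*t) + C2*t*exp(4*t)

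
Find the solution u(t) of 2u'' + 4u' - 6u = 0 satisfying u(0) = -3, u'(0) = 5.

u = -exp(t) - 2*exp(-3*t)

Divide through by 2: u'' + 2u' - 3u = 0.
Characteristic equation r² + 2r - 3 = 0 factors as (r - 1)(r + 3) = 0, so r = 1, -3.
Hence u_h = C1*exp(t) + C2*exp(-3*t).
Apply the initial conditions: u(0) = C1 + C2 = -3 and u'(0) = C1 - 3*C2 = 5. Solving gives C1 = -1, C2 = -2.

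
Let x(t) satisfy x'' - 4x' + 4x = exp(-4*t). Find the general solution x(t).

x = exp(-4*t)/36 + C1*exp(2*t) + C2*t*exp(2*t)

Characteristic equation r² - 4r + 4 = 0 has discriminant (-4)² - 4·(4) = 0, so r = 2 is a repeated root.
Hence x_h = (C1 + C2*t)*exp(2*t).
Try x_p = A*exp(-4*t). Substituting into the equation and dividing by exp(-4*t) gives A = 1/36, so x_p = exp(-4*t)/36.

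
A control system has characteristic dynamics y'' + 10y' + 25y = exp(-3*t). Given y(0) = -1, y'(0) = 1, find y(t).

y = -5*exp(-5*t)/4 + exp(-3*t)/4 - 9*t*exp(-5*t)/2

Characteristic equation r² + 10r + 25 = 0 has discriminant (10)² - 4·(25) = 0, so r = -5 is a repeated root.
Hence y_h = (C1 + C2*t)*exp(-5*t).
Try y_p = A*exp(-3*t). Substituting into the equation and dividing by exp(-3*t) gives A = 1/4, so y_p = exp(-3*t)/4.
General solution: y = exp(-3*t)/4 + C1*exp(-5*t) + C2*t*exp(-5*t).
Apply the initial conditions: y(0) = 1/4 + C1 = -1 and y'(0) = -3/4 + C2 - 5*C1 = 1. Solving gives C1 = -5/4, C2 = -9/2.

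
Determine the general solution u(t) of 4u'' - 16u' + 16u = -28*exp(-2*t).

u = -7*exp(-2*t)/16 + C1*exp(2*t) + C2*t*exp(2*t)

Divide through by 4: u'' - 4u' + 4u = -7*exp(-2*t).
Characteristic equation r² - 4r + 4 = 0 has discriminant (-4)² - 4·(4) = 0, so r = 2 is a repeated root.
Hence u_h = (C1 + C2*t)*exp(2*t).
Try u_p = A*exp(-2*t). Substituting into the equation and dividing by exp(-2*t) gives A = -7/16, so u_p = -7*exp(-2*t)/16.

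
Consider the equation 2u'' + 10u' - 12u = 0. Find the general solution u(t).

u = C1*exp(-6*t) + C2*exp(t)

Divide through by 2: u'' + 5u' - 6u = 0.
Characteristic equation r² + 5r - 6 = 0 factors as (r + 6)(r - 1) = 0, so r = -6, 1.
Hence u_h = C1*exp(-6*t) + C2*exp(t).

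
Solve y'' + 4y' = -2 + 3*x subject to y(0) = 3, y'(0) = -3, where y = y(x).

Characteristic equation r² + 4r = 0 factors as (r + 4)r = 0, so r = -4, 0.
Hence y_h = C1*exp(-4*x) + C2.
Since 0 is a characteristic root (multiplicity 1), multiply the polynomial trial by x: try y_p = x*(A0 + A1*x). Substituting and matching coefficients of each power of x gives A0 = -11/16, A1 = 3/8, so y_p = -11*x/16 + 3*x^2/8.
General solution: y = C2 - 11*x/16 + 3*x^2/8 + C1*exp(-4*x).
Apply the initial conditions: y(0) = C1 + C2 = 3 and y'(0) = -11/16 - 4*C1 = -3. Solving gives C1 = 37/64, C2 = 155/64.

y = 155/64 - 11*x/16 + 3*x**2/8 + 37*exp(-4*x)/64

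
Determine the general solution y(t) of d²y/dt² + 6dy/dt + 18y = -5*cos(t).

Characteristic equation r² + 6r + 18 = 0 has discriminant (6)² - 4·(18) = -36 < 0, so r = -3 ± 3i.
Hence y_h = C1*cos(3*t)*exp(-3*t) + C2*exp(-3*t)*sin(3*t).
Try y_p = A*cos(t) + B*sin(t). Substituting and equating the coefficients of cos(t) and sin(t) gives A = -17/65, B = -6/65, so y_p = -17*cos(t)/65 - 6*sin(t)/65.

y = -17*cos(t)/65 - 6*sin(t)/65 + C1*cos(3*t)*exp(-3*t) + C2*exp(-3*t)*sin(3*t)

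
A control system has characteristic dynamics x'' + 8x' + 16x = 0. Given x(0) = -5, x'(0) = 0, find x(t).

x = -5*exp(-4*t) - 20*t*exp(-4*t)

Characteristic equation r² + 8r + 16 = 0 has discriminant (8)² - 4·(16) = 0, so r = -4 is a repeated root.
Hence x_h = (C1 + C2*t)*exp(-4*t).
Apply the initial conditions: x(0) = C1 = -5 and x'(0) = C2 - 4*C1 = 0. Solving gives C1 = -5, C2 = -20.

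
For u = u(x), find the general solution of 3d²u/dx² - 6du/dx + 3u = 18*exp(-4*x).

u = 6*exp(-4*x)/25 + C1*exp(x) + C2*x*exp(x)

Divide through by 3: u'' - 2u' + u = 6*exp(-4*x).
Characteristic equation r² - 2r + 1 = 0 has discriminant (-2)² - 4·(1) = 0, so r = 1 is a repeated root.
Hence u_h = (C1 + C2*x)*exp(x).
Try u_p = A*exp(-4*x). Substituting into the equation and dividing by exp(-4*x) gives A = 6/25, so u_p = 6*exp(-4*x)/25.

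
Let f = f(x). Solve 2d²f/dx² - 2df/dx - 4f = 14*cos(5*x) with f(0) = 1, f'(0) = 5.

f = -189*cos(5*x)/754 - 71*exp(-x)/78 - 35*sin(5*x)/754 + 188*exp(2*x)/87

Divide through by 2: f'' - f' - 2f = 7*cos(5*x).
Characteristic equation r² - r - 2 = 0 factors as (r + 1)(r - 2) = 0, so r = -1, 2.
Hence f_h = C1*exp(-x) + C2*exp(2*x).
Try f_p = A*cos(5*x) + B*sin(5*x). Substituting and equating the coefficients of cos(5x) and sin(5x) gives A = -189/754, B = -35/754, so f_p = -189*cos(5*x)/754 - 35*sin(5*x)/754.
General solution: f = -189*cos(5*x)/754 - 35*sin(5*x)/754 + C1*exp(-x) + C2*exp(2*x).
Apply the initial conditions: f(0) = -189/754 + C1 + C2 = 1 and f'(0) = -175/754 - C1 + 2*C2 = 5. Solving gives C1 = -71/78, C2 = 188/87.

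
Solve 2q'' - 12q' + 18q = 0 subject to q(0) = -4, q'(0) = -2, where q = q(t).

Divide through by 2: q'' - 6q' + 9q = 0.
Characteristic equation r² - 6r + 9 = 0 has discriminant (-6)² - 4·(9) = 0, so r = 3 is a repeated root.
Hence q_h = (C1 + C2*t)*exp(3*t).
Apply the initial conditions: q(0) = C1 = -4 and q'(0) = C2 + 3*C1 = -2. Solving gives C1 = -4, C2 = 10.

q = -4*exp(3*t) + 10*t*exp(3*t)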